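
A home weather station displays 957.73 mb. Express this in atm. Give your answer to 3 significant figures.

1 mb = 0.000986923 atm, so 957.73 × 0.000986923 = 0.945 atm.

0.945 atm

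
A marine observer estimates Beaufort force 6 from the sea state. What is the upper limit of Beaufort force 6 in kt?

27 kt

Beaufort 6 (strong breeze) spans 22–27 knots.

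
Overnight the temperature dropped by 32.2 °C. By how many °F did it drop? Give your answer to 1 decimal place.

58.0 °F

Converting a difference, only the 9/5 scale factor applies: Δ°F = 32.2 × 1.8 = 58.0 °F.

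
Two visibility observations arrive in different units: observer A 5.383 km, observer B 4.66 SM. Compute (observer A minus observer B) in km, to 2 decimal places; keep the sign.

-2.12 km

observer B: 4.66 SM = 7.4995 km.
Difference: 5.3830 − 7.4995 = -2.12 km.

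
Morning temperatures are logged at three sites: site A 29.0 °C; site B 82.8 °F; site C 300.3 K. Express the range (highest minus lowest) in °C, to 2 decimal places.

site B: 82.8 °F = 28.222 °C.
site C: 300.3 K = 27.150 °C.
Spread: 29.000 − 27.150 = 1.850 °C.

1.85 °C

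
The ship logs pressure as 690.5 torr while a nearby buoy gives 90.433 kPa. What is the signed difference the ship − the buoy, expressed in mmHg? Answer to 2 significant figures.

12 mmHg

the buoy: 90.433 kPa = 678.30 mmHg.
Difference: 690.50 − 678.30 = 12 mmHg.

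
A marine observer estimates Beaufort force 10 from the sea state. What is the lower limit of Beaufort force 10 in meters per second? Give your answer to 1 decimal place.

Beaufort 10 (storm) spans 24.5–28.4 m/s.

24.5 m/s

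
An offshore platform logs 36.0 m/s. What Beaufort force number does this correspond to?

Beaufort force 12

36.0 m/s lies in the Beaufort 12 band (hurricane force, ≥32.7 m/s).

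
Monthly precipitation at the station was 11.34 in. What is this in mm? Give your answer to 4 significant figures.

1 in = 25.4 mm, so 11.34 × 25.4 = 288.0 mm.

288.0 mm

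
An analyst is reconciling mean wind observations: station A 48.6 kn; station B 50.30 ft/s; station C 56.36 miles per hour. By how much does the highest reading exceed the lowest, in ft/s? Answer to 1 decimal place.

32.4 ft/s

station A: 48.6 kt = 82.028 ft/s.
station C: 56.36 mph = 82.661 ft/s.
Spread: 82.661 − 50.300 = 32.4 ft/s.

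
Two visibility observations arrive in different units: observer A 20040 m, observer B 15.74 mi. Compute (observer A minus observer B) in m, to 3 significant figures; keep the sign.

-5290 m

observer B: 15.74 SM = 25331.07 m.
Difference: 20040.00 − 25331.07 = -5290 m.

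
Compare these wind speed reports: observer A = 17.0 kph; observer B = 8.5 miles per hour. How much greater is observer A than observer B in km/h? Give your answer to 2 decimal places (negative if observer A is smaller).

3.32 km/h

observer B: 8.5 mph = 13.6794 km/h.
Difference: 17.0000 − 13.6794 = 3.32 km/h.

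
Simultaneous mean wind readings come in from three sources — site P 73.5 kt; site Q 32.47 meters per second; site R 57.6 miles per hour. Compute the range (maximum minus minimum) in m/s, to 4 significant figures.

12.06 m/s

site P: 73.5 kt = 37.8117 m/s.
site R: 57.6 mph = 25.7495 m/s.
Spread: 37.8117 − 25.7495 = 12.06 m/s.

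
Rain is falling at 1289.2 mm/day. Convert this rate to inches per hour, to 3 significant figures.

1289.2 mm/day × 0.0393701 in/mm × 0.0416667 day/hour = 2.11 in/hour.

2.11 in/hour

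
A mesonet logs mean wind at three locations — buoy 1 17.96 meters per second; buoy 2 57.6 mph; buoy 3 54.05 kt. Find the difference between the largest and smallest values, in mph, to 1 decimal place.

buoy 1: 17.96 m/s = 40.175 mph.
buoy 3: 54.05 kt = 62.200 mph.
Spread: 62.200 − 40.175 = 22.0 mph.

22.0 mph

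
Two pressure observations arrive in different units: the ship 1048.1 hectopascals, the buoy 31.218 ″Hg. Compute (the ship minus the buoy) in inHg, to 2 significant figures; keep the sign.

-0.27 inHg

the ship: 1048.1 hPa = 30.9504 inHg.
Difference: 30.9504 − 31.2180 = -0.27 inHg.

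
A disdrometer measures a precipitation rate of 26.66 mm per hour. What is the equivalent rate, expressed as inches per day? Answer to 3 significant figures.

25.2 in/day

26.66 mm/hour × 0.0393701 in/mm × 24 hour/day = 25.2 in/day.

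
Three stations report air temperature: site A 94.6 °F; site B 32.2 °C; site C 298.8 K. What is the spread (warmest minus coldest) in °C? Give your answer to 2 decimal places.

site A: 94.6 °F = 34.778 °C.
site C: 298.8 K = 25.650 °C.
Spread: 34.778 − 25.650 = 9.128 °C.

9.13 °C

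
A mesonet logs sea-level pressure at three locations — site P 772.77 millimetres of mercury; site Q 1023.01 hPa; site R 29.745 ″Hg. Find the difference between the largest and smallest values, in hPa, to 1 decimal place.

23.0 hPa

site P: 772.77 mmHg = 1030.275 hPa.
site R: 29.745 inHg = 1007.281 hPa.
Spread: 1030.275 − 1007.281 = 23.0 hPa.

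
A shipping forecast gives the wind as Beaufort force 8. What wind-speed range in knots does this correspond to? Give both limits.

34 to 40 kt

Beaufort 8 (gale) spans 34–40 knots.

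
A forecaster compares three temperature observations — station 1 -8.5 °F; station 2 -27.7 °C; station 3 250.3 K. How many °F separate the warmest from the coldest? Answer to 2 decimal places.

station 1: -8.5 °F = -22.500 °C.
station 3: 250.3 K = -22.850 °C.
Spread: (-22.500) − (-27.700) = 5.200 °C = 9.36 °F.

9.36 °F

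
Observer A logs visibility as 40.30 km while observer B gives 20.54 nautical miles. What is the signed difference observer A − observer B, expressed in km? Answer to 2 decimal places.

2.26 km

observer B: 20.54 nmi = 38.0401 km.
Difference: 40.3000 − 38.0401 = 2.26 km.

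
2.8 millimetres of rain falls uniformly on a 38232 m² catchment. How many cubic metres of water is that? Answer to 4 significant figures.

107.0 cubic metres

1 mm over 1 m² is 1 L, so volume = 2.8 × 38232 = 107049.6 L = 107.0 m³.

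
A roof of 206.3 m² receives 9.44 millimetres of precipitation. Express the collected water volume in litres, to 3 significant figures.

1 mm over 1 m² is 1 L, so volume = 9.44 × 206.3 = 1947.472 L ≈ 1950 L.

1950 litres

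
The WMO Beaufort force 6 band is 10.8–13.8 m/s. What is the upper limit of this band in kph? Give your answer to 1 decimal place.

10.8–13.8 m/s × 3.6 = 38.9–49.7 km/h.

49.7 km/h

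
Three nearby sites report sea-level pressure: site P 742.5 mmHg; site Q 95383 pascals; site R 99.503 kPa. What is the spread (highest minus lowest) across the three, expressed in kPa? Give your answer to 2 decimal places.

site P: 742.5 mmHg = 98.9919 kPa.
site Q: 95383 Pa = 95.3830 kPa.
Spread: 99.5030 − 95.3830 = 4.12 kPa.

4.12 kPa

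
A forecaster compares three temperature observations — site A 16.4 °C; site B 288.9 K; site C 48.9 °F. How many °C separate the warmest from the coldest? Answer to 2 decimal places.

7.01 °C

site B: 288.9 K = 15.750 °C.
site C: 48.9 °F = 9.389 °C.
Spread: 16.400 − 9.389 = 7.011 °C.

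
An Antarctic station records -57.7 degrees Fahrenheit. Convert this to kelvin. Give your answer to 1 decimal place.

223.3 K

First to °C: -49.83 °C.
Then to K: 223.3 K.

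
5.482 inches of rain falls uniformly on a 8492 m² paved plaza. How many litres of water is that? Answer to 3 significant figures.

1180000 litres

Depth: 5.482 in × 25.4 = 139.2428 mm.
1 mm over 1 m² is 1 L, so volume = 139.2428 × 8492 = 1182449.9 L ≈ 1180000 L.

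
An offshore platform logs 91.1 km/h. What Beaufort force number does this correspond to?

91.1 km/h = 25.3 m/s, which is Beaufort 10 (storm, 24.5–28.4 m/s).

Beaufort force 10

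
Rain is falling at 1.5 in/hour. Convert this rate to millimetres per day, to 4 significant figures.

914.4 mm/day

1.5 in/hour × 25.4 mm/in × 24 hour/day = 914.4 mm/day.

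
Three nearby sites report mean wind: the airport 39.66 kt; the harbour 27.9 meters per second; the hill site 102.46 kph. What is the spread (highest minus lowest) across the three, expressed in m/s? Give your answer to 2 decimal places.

8.06 m/s

the airport: 39.66 kt = 20.4029 m/s.
the hill site: 102.46 km/h = 28.4611 m/s.
Spread: 28.4611 − 20.4029 = 8.06 m/s.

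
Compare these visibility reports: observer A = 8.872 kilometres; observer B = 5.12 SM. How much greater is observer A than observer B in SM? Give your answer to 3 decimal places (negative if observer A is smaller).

0.393 SM

observer A: 8.872 km = 5.51281 SM.
Difference: 5.51281 − 5.12000 = 0.393 SM.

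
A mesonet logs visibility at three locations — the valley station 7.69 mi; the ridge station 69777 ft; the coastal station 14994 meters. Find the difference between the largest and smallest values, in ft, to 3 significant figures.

29200 ft

the valley station: 7.69 SM = 40603.20 ft.
the coastal station: 14994 m = 49192.91 ft.
Spread: 69777.00 − 40603.20 = 29200 ft.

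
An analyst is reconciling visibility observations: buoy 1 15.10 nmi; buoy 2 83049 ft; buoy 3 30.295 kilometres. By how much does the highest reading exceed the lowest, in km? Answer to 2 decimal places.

4.98 km

buoy 1: 15.10 nmi = 27.9652 km.
buoy 2: 83049 ft = 25.3133 km.
Spread: 30.2950 − 25.3133 = 4.98 km.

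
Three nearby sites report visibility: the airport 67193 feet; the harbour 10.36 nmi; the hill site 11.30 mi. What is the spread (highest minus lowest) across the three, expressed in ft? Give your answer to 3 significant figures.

the harbour: 10.36 nmi = 62948.56 ft.
the hill site: 11.30 SM = 59664.00 ft.
Spread: 67193.00 − 59664.00 = 7530 ft.

7530 ft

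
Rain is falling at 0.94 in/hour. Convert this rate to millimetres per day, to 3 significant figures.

0.94 in/hour × 25.4 mm/in × 24 hour/day = 573 mm/day.

573 mm/day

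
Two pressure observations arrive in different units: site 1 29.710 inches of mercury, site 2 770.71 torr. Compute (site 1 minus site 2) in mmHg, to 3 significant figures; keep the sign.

-16.1 mmHg

site 1: 29.710 inHg = 754.634 mmHg.
Difference: 754.634 − 770.710 = -16.1 mmHg.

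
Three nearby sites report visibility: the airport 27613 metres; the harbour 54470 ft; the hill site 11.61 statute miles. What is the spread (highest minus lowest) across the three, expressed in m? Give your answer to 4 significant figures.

the harbour: 54470 ft = 16602.46 m.
the hill site: 11.61 SM = 18684.48 m.
Spread: 27613.00 − 16602.46 = 11010 m.

11010 m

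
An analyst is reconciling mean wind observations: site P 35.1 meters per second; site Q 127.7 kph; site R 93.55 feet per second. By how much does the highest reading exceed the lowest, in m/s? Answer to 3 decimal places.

6.958 m/s

site Q: 127.7 km/h = 35.47222 m/s.
site R: 93.55 ft/s = 28.51404 m/s.
Spread: 35.47222 − 28.51404 = 6.958 m/s.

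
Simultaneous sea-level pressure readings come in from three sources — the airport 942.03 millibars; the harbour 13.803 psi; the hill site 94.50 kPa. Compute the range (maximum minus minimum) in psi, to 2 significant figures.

the airport: 942.03 mb = 13.6630 psi.
the hill site: 94.50 kPa = 13.7061 psi.
Spread: 13.8030 − 13.6630 = 0.14 psi.

0.14 psi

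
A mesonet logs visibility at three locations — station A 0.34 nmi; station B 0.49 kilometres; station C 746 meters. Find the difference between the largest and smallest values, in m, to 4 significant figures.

256.0 m

station A: 0.34 nmi = 629.680 m.
station B: 0.49 km = 490.000 m.
Spread: 746.000 − 490.000 = 256.0 m.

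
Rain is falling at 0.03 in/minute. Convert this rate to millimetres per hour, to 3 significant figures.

45.7 mm/hour

0.03 in/minute × 25.4 mm/in × 60 minute/hour = 45.7 mm/hour.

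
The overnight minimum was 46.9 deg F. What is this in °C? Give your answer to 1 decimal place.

°C = (°F − 32) × 5/9 = (46.9 − 32) / 1.8 = 8.3 °C.

8.3 °C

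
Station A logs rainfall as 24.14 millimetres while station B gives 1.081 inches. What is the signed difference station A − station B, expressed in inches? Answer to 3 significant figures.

station A: 24.14 mm = 0.95039 in.
Difference: 0.95039 − 1.08100 = -0.131 in.

-0.131 in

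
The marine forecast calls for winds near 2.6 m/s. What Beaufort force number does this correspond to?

2.6 m/s lies in the Beaufort 2 band (light breeze, 1.6–3.3 m/s).

Beaufort force 2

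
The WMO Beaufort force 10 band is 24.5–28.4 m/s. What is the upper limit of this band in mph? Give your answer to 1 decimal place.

24.5–28.4 m/s × 2.237 = 54.8–63.5 mph.

63.5 mph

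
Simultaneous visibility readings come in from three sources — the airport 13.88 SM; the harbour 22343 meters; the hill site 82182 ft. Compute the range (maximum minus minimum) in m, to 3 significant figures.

the airport: 13.88 SM = 22337.69 m.
the hill site: 82182 ft = 25049.07 m.
Spread: 25049.07 − 22337.69 = 2710 m.

2710 m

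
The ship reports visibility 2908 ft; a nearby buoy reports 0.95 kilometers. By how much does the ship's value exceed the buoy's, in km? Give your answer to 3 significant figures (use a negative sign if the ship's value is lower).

the ship: 2908 ft = 0.886358 km.
Difference: 0.886358 − 0.950000 = -0.0636 km.

-0.0636 km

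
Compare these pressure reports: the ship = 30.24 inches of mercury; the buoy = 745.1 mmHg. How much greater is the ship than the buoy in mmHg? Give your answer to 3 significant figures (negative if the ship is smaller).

23.0 mmHg

the ship: 30.24 inHg = 768.096 mmHg.
Difference: 768.096 − 745.100 = 23.0 mmHg.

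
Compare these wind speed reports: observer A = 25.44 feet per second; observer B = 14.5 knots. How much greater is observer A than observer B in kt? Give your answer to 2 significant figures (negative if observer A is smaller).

0.57 kt

observer A: 25.44 ft/s = 15.0728 kt.
Difference: 15.0728 − 14.5000 = 0.57 kt.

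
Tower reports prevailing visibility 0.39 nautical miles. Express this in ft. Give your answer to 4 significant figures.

1 nmi = 6076.12 ft, so 0.39 × 6076.12 = 2370 ft.

2370 ft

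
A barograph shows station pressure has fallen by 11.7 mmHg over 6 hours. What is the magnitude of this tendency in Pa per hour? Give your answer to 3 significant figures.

260 Pa per hour

11.7 mmHg / 6 h × 133.322 Pa/mmHg = 260 Pa/h.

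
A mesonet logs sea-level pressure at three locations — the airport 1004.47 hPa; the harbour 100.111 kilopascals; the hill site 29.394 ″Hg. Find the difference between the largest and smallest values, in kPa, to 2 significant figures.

the airport: 1004.47 hPa = 100.4470 kPa.
the hill site: 29.394 inHg = 99.5395 kPa.
Spread: 100.4470 − 99.5395 = 0.91 kPa.

0.91 kPa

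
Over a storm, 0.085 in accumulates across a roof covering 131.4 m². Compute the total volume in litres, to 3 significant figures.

284 litres

Depth: 0.085 in × 25.4 = 2.159 mm.
1 mm over 1 m² is 1 L, so volume = 2.159 × 131.4 = 283.6926 L ≈ 284 L.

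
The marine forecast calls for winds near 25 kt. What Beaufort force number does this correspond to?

Beaufort force 6

25 kt lies in the Beaufort 6 band (strong breeze, 22–27 kt).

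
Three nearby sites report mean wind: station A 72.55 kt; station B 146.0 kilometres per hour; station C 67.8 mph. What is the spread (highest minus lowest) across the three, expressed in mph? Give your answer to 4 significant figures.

22.92 mph

station A: 72.55 kt = 83.4890 mph.
station B: 146.0 km/h = 90.7202 mph.
Spread: 90.7202 − 67.8000 = 22.92 mph.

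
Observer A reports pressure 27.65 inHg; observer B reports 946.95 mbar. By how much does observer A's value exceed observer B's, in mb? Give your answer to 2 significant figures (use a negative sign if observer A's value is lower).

-11 mb

observer A: 27.65 inHg = 936.34 mb.
Difference: 936.34 − 946.95 = -11 mb.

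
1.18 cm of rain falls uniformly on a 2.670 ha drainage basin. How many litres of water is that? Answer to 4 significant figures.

315100 litres

Depth: 1.18 cm × 10 = 11.8 mm.
Area: 2.670 ha = 26700 m².
1 mm over 1 m² is 1 L, so volume = 11.8 × 26700 = 315060 L ≈ 315100 L.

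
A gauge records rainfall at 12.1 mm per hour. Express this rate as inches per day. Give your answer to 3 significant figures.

12.1 mm/hour × 0.0393701 in/mm × 24 hour/day = 11.4 in/day.

11.4 in/day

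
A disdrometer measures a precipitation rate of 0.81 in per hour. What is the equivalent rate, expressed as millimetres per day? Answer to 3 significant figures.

494 mm/day

0.81 in/hour × 25.4 mm/in × 24 hour/day = 494 mm/day.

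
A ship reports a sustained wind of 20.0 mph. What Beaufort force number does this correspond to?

20.0 mph = 8.9 m/s, which is Beaufort 5 (fresh breeze, 8.0–10.7 m/s).

Beaufort force 5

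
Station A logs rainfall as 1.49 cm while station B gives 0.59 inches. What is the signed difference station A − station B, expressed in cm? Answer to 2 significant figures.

station B: 0.59 in = 1.498600 cm.
Difference: 1.490000 − 1.498600 = -0.0086 cm.

-0.0086 cm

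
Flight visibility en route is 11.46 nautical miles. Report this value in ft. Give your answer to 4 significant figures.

1 nmi = 6076.12 ft, so 11.46 × 6076.12 = 69630 ft.

69630 ft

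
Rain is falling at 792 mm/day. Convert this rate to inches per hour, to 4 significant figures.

792 mm/day × 0.0393701 in/mm × 0.0416667 day/hour = 1.299 in/hour.

1.299 in/hour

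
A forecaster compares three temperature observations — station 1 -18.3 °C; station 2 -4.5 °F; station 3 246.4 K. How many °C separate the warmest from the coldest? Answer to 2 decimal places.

8.45 °C

station 2: -4.5 °F = -20.278 °C.
station 3: 246.4 K = -26.750 °C.
Spread: (-18.300) − (-26.750) = 8.450 °C.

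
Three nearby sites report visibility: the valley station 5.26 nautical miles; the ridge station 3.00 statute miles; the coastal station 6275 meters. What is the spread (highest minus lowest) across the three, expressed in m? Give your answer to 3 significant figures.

the valley station: 5.26 nmi = 9741.52 m.
the ridge station: 3.00 SM = 4828.03 m.
Spread: 9741.52 − 4828.03 = 4910 m.

4910 m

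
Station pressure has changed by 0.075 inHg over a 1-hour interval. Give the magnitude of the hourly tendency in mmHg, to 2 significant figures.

1.9 mmHg per hour

0.075 inHg / 1 h × 25.4 mmHg/inHg = 1.9 mmHg/h.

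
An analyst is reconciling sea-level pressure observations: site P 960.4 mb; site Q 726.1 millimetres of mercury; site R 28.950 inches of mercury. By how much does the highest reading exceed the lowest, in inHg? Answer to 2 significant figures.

0.59 inHg

site P: 960.4 mb = 28.3606 inHg.
site Q: 726.1 mmHg = 28.5866 inHg.
Spread: 28.9500 − 28.3606 = 0.59 inHg.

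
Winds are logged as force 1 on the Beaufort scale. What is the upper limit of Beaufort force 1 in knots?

Beaufort 1 (light air) spans 1–3 knots.

3 kt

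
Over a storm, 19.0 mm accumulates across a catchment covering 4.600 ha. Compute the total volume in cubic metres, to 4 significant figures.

Area: 4.600 ha = 46000 m².
1 mm over 1 m² is 1 L, so volume = 19 × 46000 = 874000 L = 874.0 m³.

874.0 cubic metres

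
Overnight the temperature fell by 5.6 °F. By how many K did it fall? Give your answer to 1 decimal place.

3.1 K

A change of 1 °C equals a change of 1.8 °F: ΔK = 5.6 × 0.5556 = 3.1 K.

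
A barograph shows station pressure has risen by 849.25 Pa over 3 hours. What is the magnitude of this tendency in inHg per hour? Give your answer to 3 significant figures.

0.0836 inHg per hour

849.25 Pa / 3 h × 0.0002953 inHg/Pa = 0.0836 inHg/h.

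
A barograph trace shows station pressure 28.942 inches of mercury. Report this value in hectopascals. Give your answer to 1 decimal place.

980.1 hPa

1 inHg = 33.8639 hPa, so 28.942 × 33.8639 = 980.1 hPa.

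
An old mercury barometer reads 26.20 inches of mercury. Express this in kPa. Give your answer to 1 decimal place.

1 inHg = 3.38639 kPa, so 26.20 × 3.38639 = 88.7 kPa.

88.7 kPa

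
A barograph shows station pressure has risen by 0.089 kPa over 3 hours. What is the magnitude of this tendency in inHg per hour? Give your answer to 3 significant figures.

0.00876 inHg per hour

0.089 kPa / 3 h × 0.2953 inHg/kPa = 0.00876 inHg/h.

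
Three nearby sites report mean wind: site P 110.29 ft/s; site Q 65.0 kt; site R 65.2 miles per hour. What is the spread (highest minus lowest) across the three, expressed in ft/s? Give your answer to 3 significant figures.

site Q: 65.0 kt = 109.708 ft/s.
site R: 65.2 mph = 95.627 ft/s.
Spread: 110.290 − 95.627 = 14.7 ft/s.

14.7 ft/s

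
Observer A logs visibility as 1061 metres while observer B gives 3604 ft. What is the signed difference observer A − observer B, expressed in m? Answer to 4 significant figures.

-37.50 m

observer B: 3604 ft = 1098.4992 m.
Difference: 1061.0000 − 1098.4992 = -37.50 m.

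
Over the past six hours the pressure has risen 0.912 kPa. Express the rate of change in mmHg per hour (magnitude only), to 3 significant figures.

0.912 kPa / 6 h × 7.50062 mmHg/kPa = 1.14 mmHg/h.

1.14 mmHg per hour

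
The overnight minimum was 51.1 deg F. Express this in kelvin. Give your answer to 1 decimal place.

283.8 K

First to °C: 10.61 °C.
Then to K: 283.8 K.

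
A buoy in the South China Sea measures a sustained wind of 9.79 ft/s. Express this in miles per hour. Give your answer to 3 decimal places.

1 ft/s = 0.681818 mph, so 9.79 × 0.681818 = 6.675 mph.

6.675 mph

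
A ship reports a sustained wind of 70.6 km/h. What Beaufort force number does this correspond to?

70.6 km/h = 19.6 m/s, which is Beaufort 8 (gale, 17.2–20.7 m/s).

Beaufort force 8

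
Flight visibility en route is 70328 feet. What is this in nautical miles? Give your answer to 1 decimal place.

1 ft = 0.000164579 nmi, so 70328 × 0.000164579 = 11.6 nmi.

11.6 nmi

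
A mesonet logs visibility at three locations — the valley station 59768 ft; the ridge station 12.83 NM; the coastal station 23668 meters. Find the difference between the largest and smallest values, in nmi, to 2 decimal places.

2.99 nmi

the valley station: 59768 ft = 9.8365 nmi.
the coastal station: 23668 m = 12.7797 nmi.
Spread: 12.8300 − 9.8365 = 2.99 nmi.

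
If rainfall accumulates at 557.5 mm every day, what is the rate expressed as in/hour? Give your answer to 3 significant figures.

0.915 in/hour

557.5 mm/day × 0.0393701 in/mm × 0.0416667 day/hour = 0.915 in/hour.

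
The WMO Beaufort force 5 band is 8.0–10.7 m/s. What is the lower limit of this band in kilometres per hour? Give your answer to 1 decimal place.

8.0–10.7 m/s × 3.6 = 28.8–38.5 km/h.

28.8 km/h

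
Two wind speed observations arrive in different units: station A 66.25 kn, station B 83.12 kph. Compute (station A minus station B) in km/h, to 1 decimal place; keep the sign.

station A: 66.25 kt = 122.695 km/h.
Difference: 122.695 − 83.120 = 39.6 km/h.

39.6 km/h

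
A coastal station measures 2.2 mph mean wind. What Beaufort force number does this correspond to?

Beaufort force 1

2.2 mph = 1.0 m/s, which is Beaufort 1 (light air, 0.3–1.5 m/s).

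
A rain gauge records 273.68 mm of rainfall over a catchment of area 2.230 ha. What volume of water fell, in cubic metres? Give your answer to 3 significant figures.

Area: 2.230 ha = 22300 m².
1 mm over 1 m² is 1 L, so volume = 273.68 × 22300 = 6103064 L = 6100 m³.

6100 cubic metres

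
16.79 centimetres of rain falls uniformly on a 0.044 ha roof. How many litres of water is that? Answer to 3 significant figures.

Depth: 16.79 cm × 10 = 167.9 mm.
Area: 0.044 ha = 440 m².
1 mm over 1 m² is 1 L, so volume = 167.9 × 440 = 73876 L ≈ 73900 L.

73900 litres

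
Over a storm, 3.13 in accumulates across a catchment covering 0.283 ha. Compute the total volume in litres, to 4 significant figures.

225000 litres

Depth: 3.13 in × 25.4 = 79.502 mm.
Area: 0.283 ha = 2830 m².
1 mm over 1 m² is 1 L, so volume = 79.502 × 2830 = 224990.66 L ≈ 225000 L.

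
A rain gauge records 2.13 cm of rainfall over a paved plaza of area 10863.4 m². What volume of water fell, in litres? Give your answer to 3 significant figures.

Depth: 2.13 cm × 10 = 21.3 mm.
1 mm over 1 m² is 1 L, so volume = 21.3 × 10863.4 = 231390.42 L ≈ 231000 L.

231000 litres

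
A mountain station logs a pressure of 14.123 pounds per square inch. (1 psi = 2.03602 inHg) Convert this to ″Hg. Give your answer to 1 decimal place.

1 psi = 2.03602 inHg, so 14.123 × 2.03602 = 28.8 inHg.

28.8 inHg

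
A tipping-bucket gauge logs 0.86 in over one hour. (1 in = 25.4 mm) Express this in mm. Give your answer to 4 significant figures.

1 in = 25.4 mm, so 0.86 × 25.4 = 21.84 mm.

21.84 mm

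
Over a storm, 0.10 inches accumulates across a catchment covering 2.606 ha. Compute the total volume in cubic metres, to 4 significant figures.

Depth: 0.10 in × 25.4 = 2.54 mm.
Area: 2.606 ha = 26060 m².
1 mm over 1 m² is 1 L, so volume = 2.54 × 26060 = 66192.4 L = 66.19 m³.

66.19 cubic metres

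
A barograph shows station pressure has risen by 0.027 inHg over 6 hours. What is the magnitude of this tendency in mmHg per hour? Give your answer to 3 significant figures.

0.114 mmHg per hour

0.027 inHg / 6 h × 25.4 mmHg/inHg = 0.114 mmHg/h.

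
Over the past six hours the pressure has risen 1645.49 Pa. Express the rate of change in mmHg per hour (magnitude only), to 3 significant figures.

1645.49 Pa / 6 h × 0.00750062 mmHg/Pa = 2.06 mmHg/h.

2.06 mmHg per hour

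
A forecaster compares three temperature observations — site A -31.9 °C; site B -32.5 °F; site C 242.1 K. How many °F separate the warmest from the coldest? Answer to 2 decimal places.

site B: -32.5 °F = -35.833 °C.
site C: 242.1 K = -31.050 °C.
Spread: (-31.050) − (-35.833) = 4.783 °C = 8.61 °F.

8.61 °F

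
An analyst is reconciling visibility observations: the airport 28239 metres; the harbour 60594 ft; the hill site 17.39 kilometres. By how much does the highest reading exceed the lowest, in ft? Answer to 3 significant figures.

35600 ft

the airport: 28239 m = 92647.64 ft.
the hill site: 17.39 km = 57053.81 ft.
Spread: 92647.64 − 57053.81 = 35600 ft.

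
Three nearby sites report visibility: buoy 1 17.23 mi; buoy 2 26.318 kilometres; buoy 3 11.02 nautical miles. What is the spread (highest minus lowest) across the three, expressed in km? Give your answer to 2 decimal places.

7.32 km

buoy 1: 17.23 SM = 27.7290 km.
buoy 3: 11.02 nmi = 20.4090 km.
Spread: 27.7290 − 20.4090 = 7.32 km.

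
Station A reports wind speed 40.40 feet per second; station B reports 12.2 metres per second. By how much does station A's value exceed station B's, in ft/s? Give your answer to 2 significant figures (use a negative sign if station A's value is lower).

0.37 ft/s

station B: 12.2 m/s = 40.0262 ft/s.
Difference: 40.4000 − 40.0262 = 0.37 ft/s.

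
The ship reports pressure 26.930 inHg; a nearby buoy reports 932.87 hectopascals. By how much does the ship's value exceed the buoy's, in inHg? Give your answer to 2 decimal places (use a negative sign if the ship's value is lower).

the buoy: 932.87 hPa = 27.5476 inHg.
Difference: 26.9300 − 27.5476 = -0.62 inHg.

-0.62 inHg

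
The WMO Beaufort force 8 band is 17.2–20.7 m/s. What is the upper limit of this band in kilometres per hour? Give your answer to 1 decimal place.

17.2–20.7 m/s × 3.6 = 61.9–74.5 km/h.

74.5 km/h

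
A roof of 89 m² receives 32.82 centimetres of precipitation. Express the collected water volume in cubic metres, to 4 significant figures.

29.21 cubic metres

Depth: 32.82 cm × 10 = 328.2 mm.
1 mm over 1 m² is 1 L, so volume = 328.2 × 89 = 29209.8 L = 29.21 m³.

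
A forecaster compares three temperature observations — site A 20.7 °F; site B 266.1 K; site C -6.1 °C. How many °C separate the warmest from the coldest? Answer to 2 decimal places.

site A: 20.7 °F = -6.278 °C.
site B: 266.1 K = -7.050 °C.
Spread: (-6.100) − (-7.050) = 0.950 °C.

0.95 °C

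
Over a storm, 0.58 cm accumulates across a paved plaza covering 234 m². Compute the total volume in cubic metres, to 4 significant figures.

1.357 cubic metres

Depth: 0.58 cm × 10 = 5.8 mm.
1 mm over 1 m² is 1 L, so volume = 5.8 × 234 = 1357.2 L = 1.357 m³.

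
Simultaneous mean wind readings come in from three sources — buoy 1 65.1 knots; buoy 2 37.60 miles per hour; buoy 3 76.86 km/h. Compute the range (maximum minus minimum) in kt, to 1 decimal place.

buoy 2: 37.60 mph = 32.674 kt.
buoy 3: 76.86 km/h = 41.501 kt.
Spread: 65.100 − 32.674 = 32.4 kt.

32.4 kt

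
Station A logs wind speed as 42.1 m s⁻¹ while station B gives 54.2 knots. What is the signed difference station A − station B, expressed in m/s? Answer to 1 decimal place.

station B: 54.2 kt = 27.883 m/s.
Difference: 42.100 − 27.883 = 14.2 m/s.

14.2 m/s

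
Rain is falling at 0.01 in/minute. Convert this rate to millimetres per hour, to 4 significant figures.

0.01 in/minute × 25.4 mm/in × 60 minute/hour = 15.24 mm/hour.

15.24 mm/hour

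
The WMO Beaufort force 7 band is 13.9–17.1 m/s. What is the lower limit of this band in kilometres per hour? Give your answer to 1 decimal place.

50.0 km/h

13.9–17.1 m/s × 3.6 = 50.0–61.6 km/h.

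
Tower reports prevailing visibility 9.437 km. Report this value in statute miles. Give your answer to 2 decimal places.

5.86 SM

1 km = 0.621371 SM, so 9.437 × 0.621371 = 5.86 SM.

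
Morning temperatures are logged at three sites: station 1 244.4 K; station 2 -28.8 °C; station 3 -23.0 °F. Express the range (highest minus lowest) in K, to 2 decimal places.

1.81 K

station 1: 244.4 K = -28.750 °C.
station 3: -23.0 °F = -30.556 °C.
Spread: (-28.750) − (-30.556) = 1.806 °C.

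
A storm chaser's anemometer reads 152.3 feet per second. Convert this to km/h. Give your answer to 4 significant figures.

1 ft/s = 1.09728 km/h, so 152.3 × 1.09728 = 167.1 km/h.

167.1 km/h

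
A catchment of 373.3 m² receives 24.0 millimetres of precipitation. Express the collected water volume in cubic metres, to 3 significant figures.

8.96 cubic metres

1 mm over 1 m² is 1 L, so volume = 24 × 373.3 = 8959.2 L = 8.96 m³.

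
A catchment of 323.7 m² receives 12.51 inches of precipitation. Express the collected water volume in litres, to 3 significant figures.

103000 litres

Depth: 12.51 in × 25.4 = 317.754 mm.
1 mm over 1 m² is 1 L, so volume = 317.754 × 323.7 = 102856.97 L ≈ 103000 L.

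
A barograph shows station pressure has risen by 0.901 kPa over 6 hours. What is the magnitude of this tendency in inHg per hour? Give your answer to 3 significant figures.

0.901 kPa / 6 h × 0.2953 inHg/kPa = 0.0443 inHg/h.

0.0443 inHg per hour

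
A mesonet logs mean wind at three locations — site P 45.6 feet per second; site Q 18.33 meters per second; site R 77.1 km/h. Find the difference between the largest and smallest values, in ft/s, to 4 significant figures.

24.66 ft/s

site Q: 18.33 m/s = 60.1378 ft/s.
site R: 77.1 km/h = 70.2647 ft/s.
Spread: 70.2647 − 45.6000 = 24.66 ft/s.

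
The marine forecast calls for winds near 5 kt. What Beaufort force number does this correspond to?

5 kt lies in the Beaufort 2 band (light breeze, 4–6 kt).

Beaufort force 2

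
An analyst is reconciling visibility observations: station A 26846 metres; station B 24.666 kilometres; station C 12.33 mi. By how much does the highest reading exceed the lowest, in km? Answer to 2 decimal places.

7.00 km

station A: 26846 m = 26.8460 km.
station C: 12.33 SM = 19.8432 km.
Spread: 26.8460 − 19.8432 = 7.00 km.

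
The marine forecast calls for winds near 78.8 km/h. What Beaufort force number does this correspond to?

78.8 km/h = 21.9 m/s, which is Beaufort 9 (strong gale, 20.8–24.4 m/s).

Beaufort force 9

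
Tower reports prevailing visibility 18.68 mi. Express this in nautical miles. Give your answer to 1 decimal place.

1 SM = 0.868976 nmi, so 18.68 × 0.868976 = 16.2 nmi.

16.2 nmi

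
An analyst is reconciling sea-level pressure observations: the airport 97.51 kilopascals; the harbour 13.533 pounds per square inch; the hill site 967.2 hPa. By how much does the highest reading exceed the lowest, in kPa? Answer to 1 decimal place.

the harbour: 13.533 psi = 93.307 kPa.
the hill site: 967.2 hPa = 96.720 kPa.
Spread: 97.510 − 93.307 = 4.2 kPa.

4.2 kPa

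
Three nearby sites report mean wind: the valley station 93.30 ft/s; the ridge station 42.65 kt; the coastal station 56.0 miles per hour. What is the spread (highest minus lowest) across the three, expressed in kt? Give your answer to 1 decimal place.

the valley station: 93.30 ft/s = 55.279 kt.
the coastal station: 56.0 mph = 48.663 kt.
Spread: 55.279 − 42.650 = 12.6 kt.

12.6 kt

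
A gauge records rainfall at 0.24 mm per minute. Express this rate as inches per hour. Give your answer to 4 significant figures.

0.5669 in/hour

0.24 mm/minute × 0.0393701 in/mm × 60 minute/hour = 0.5669 in/hour.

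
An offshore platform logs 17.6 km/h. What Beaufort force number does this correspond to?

Beaufort force 3

17.6 km/h = 4.9 m/s, which is Beaufort 3 (gentle breeze, 3.4–5.4 m/s).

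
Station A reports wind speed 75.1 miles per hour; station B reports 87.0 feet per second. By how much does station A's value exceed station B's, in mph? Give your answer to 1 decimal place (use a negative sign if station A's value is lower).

15.8 mph

station B: 87.0 ft/s = 59.318 mph.
Difference: 75.100 − 59.318 = 15.8 mph.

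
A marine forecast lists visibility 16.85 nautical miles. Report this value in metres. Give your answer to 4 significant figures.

31210 m

1 nmi = 1852 m, so 16.85 × 1852 = 31210 m.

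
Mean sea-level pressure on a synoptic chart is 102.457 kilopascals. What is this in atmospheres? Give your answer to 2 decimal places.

1.01 atm

1 kPa = 0.00986923 atm, so 102.457 × 0.00986923 = 1.01 atm.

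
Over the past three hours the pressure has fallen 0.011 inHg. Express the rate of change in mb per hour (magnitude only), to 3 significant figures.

0.011 inHg / 3 h × 33.8639 mb/inHg = 0.124 mb/h.

0.124 mb per hour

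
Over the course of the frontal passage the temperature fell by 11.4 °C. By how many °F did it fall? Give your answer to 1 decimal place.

20.5 °F

Converting a difference, only the 9/5 scale factor applies: Δ°F = 11.4 × 1.8 = 20.5 °F.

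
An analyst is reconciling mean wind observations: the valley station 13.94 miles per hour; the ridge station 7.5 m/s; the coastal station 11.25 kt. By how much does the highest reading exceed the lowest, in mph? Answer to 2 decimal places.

the ridge station: 7.5 m/s = 16.7770 mph.
the coastal station: 11.25 kt = 12.9463 mph.
Spread: 16.7770 − 12.9463 = 3.83 mph.

3.83 mph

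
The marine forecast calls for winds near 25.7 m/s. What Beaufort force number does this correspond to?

Beaufort force 10

25.7 m/s lies in the Beaufort 10 band (storm, 24.5–28.4 m/s).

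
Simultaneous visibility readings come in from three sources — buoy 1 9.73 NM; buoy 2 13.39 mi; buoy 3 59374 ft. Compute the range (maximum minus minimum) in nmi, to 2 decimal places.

buoy 2: 13.39 SM = 11.6356 nmi.
buoy 3: 59374 ft = 9.7717 nmi.
Spread: 11.6356 − 9.7300 = 1.91 nmi.

1.91 nmi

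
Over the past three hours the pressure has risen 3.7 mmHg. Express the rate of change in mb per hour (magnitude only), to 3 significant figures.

3.7 mmHg / 3 h × 1.33322 mb/mmHg = 1.64 mb/h.

1.64 mb per hour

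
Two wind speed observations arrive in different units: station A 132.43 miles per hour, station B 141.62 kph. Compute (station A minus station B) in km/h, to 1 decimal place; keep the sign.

71.5 km/h

station A: 132.43 mph = 213.125 km/h.
Difference: 213.125 − 141.620 = 71.5 km/h.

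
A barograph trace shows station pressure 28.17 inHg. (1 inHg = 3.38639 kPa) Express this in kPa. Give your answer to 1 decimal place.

95.4 kPa

1 inHg = 3.38639 kPa, so 28.17 × 3.38639 = 95.4 kPa.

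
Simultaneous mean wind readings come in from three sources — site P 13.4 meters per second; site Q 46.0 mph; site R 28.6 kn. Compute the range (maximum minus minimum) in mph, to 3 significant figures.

site P: 13.4 m/s = 29.975 mph.
site R: 28.6 kt = 32.912 mph.
Spread: 46.000 − 29.975 = 16.0 mph.

16.0 mph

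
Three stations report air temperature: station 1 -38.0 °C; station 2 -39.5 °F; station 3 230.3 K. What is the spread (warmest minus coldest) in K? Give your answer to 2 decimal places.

station 2: -39.5 °F = -39.722 °C.
station 3: 230.3 K = -42.850 °C.
Spread: (-38.000) − (-42.850) = 4.850 °C.

4.85 K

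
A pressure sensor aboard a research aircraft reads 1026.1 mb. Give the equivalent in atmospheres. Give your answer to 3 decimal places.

1 mb = 0.000986923 atm, so 1026.1 × 0.000986923 = 1.013 atm.

1.013 atm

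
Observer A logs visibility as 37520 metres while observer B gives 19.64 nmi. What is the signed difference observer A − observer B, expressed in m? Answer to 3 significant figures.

observer B: 19.64 nmi = 36373.28 m.
Difference: 37520.00 − 36373.28 = 1150 m.

1150 m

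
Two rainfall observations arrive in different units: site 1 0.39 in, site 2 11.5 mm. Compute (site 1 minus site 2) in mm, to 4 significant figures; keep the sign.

site 1: 0.39 in = 9.90600 mm.
Difference: 9.90600 − 11.50000 = -1.594 mm.

-1.594 mm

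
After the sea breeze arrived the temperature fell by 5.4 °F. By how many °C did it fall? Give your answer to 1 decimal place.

3.0 °C

Converting a difference, only the 9/5 scale factor applies: Δ°C = 5.4 × 0.5556 = 3.0 °C.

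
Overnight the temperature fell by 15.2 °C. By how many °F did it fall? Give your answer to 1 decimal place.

Converting a difference, only the 9/5 scale factor applies: Δ°F = 15.2 × 1.8 = 27.4 °F.

27.4 °F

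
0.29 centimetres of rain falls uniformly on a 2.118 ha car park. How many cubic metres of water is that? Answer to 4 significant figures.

Depth: 0.29 cm × 10 = 2.9 mm.
Area: 2.118 ha = 21180 m².
1 mm over 1 m² is 1 L, so volume = 2.9 × 21180 = 61422 L = 61.42 m³.

61.42 cubic metres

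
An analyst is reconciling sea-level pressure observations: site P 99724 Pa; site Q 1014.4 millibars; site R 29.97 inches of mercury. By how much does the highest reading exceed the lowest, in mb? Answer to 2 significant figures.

site P: 99724 Pa = 997.24 mb.
site R: 29.97 inHg = 1014.90 mb.
Spread: 1014.90 − 997.24 = 18 mb.

18 mb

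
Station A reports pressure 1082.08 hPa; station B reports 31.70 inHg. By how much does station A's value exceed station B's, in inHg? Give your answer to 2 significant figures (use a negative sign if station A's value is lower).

0.25 inHg

station A: 1082.08 hPa = 31.9538 inHg.
Difference: 31.9538 − 31.7000 = 0.25 inHg.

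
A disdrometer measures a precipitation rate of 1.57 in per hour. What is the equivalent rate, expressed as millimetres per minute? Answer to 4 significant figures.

1.57 in/hour × 25.4 mm/in × 0.0166667 hour/minute = 0.6646 mm/minute.

0.6646 mm/minute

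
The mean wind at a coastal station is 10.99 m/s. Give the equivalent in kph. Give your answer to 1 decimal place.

1 m/s = 3.6 km/h, so 10.99 × 3.6 = 39.6 km/h.

39.6 km/h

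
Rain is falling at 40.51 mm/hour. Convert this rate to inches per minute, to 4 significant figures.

0.02658 in/minute

40.51 mm/hour × 0.0393701 in/mm × 0.0166667 hour/minute = 0.02658 in/minute.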